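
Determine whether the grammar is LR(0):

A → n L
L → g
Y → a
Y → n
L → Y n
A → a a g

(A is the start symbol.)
Yes, the grammar is LR(0)

Augment with A' → A and build the canonical LR(0) collection (I0 = CLOSURE({[A' → . A]}), then GOTO on every symbol after a dot until no new states appear). It has 12 states:
  I0: { [A → . a a g], [A → . n L], [A' → . A] }  — shift
  I1: { [A' → A .] }  — accept
  I2: { [A → a . a g] }  — shift
  I3: { [A → n . L], [L → . Y n], [L → . g], [Y → . a], [Y → . n] }  — shift
  I4: { [A → n L .] }  — reduce
  I5: { [L → Y . n] }  — shift
  I6: { [Y → a .] }  — reduce
  I7: { [L → g .] }  — reduce
  I8: { [Y → n .] }  — reduce
  I9: { [L → Y n .] }  — reduce
  I10: { [A → a a . g] }  — shift
  I11: { [A → a a g .] }  — reduce

Every state is either a pure shift/goto state or contains exactly one complete item and nothing to shift — no conflicts. The grammar is LR(0).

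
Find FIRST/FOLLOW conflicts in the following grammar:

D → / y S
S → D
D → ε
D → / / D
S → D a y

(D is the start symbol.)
A FIRST/FOLLOW conflict occurs when a non-terminal N has a nullable alternative N → β (β ⇒* ε) and another alternative N → α with FIRST(α) ∩ FOLLOW(N) ≠ ∅: on such a lookahead the parser cannot decide between expanding α and letting N vanish via β.

Nullable non-terminals: D, S.
FIRST sets used below: FIRST(D) = { '/', ε }

D: nullable alternative(s) D → ε; FOLLOW(D) = { $, 'a' }
  D → / y S: FIRST \ {ε} = { '/' } — disjoint from FOLLOW(D)
  D → ε: FIRST \ {ε} = { } — this is the only nullable alternative, skip
  D → / / D: FIRST \ {ε} = { '/' } — disjoint from FOLLOW(D)

S: nullable alternative(s) S → D; FOLLOW(S) = { $, 'a' }
  S → D: FIRST \ {ε} = { '/' } — this is the only nullable alternative, skip
  S → D a y: FIRST \ {ε} = { '/', 'a' } — overlaps FOLLOW(S) on { 'a' }: CONFLICT

So the grammar has 1 FIRST/FOLLOW conflict (marked CONFLICT above).

Answer: Yes. S → D a y with FOLLOW(S) on { 'a' }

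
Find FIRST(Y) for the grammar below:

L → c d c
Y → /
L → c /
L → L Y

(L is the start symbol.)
{ '/' }

To compute FIRST(Y), examine every production with Y on the left-hand side, reading each right-hand side left to right until a non-nullable symbol is reached.

From Y → /:
  - '/' is a terminal: add '/' and stop

Collecting: FIRST(Y) = { '/' }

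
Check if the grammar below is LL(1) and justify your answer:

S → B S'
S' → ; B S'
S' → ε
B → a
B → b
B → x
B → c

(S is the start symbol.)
Relevant sets:
  FOLLOW(S') = { $ }

For S':
  PREDICT(S' → ';' B S') = { ';' }
  PREDICT(S' → ε) = { $ }
For B:
  PREDICT(B → a) = { 'a' }
  PREDICT(B → b) = { 'b' }
  PREDICT(B → x) = { 'x' }
  PREDICT(B → c) = { 'c' }
S has a single production, so nothing to check there.

All predict sets are disjoint. The grammar IS LL(1).

Answer: Yes, the grammar is LL(1).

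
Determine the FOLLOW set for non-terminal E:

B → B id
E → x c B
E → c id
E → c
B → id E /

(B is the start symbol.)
To compute FOLLOW(E), find every occurrence of E on a right-hand side N → α E β: add FIRST(β) \ {ε}, and if β is empty or nullable also add FOLLOW(N). Iterate to a fixed point.

In B → id E /: E is followed by '/', add FIRST('/') \ {ε} = { '/' }

Taking the union: FOLLOW(E) = { '/' }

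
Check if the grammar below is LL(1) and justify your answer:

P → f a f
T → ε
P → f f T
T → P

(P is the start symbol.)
Relevant sets:
  FIRST(P) = { 'f' }
  FOLLOW(T) = { $ }

For P:
  PREDICT(P → f a f) = { 'f' }
  PREDICT(P → f f T) = { 'f' }
For T:
  PREDICT(T → ε) = { $ }
  PREDICT(T → P) = { 'f' }

Conflict found: Predict set conflict for P: { 'f' }
The grammar is NOT LL(1).

Answer: No. Predict set conflict for P: { 'f' }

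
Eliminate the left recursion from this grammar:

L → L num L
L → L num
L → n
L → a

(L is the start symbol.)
L is directly left-recursive. The standard transformation for
  A → A α₁ | ... | A α_m | β₁ | ... | β_n
is
  A  → β₁ A' | ... | β_n A'
  A' → α₁ A' | ... | α_m A' | ε

L → n becomes L → n L'
L → a becomes L → a L'
L → L num L becomes L' → num L L'
L → L num becomes L' → num L'
Add L' → ε

Resulting grammar:
L → n L'
L → a L'
L' → num L L'
L' → num L'
L' → ε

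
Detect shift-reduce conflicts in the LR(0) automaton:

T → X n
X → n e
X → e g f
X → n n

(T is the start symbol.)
No shift-reduce conflicts

A shift-reduce conflict occurs when an LR(0) state has both:
  - a complete (reduce) item [A → α .] (dot at the end), and
  - a shift item [B → β . c γ] (dot before a terminal).

Augment with T' → T and build the canonical LR(0) collection (I0 = CLOSURE({[T' → . T]}), then GOTO on every symbol after a dot until no new states appear). It has 10 states:
  I0: { [T → . X n], [T' → . T], [X → . e g f], [X → . n e], [X → . n n] }  — shift
  I1: { [T' → T .] }  — accept
  I2: { [T → X . n] }  — shift
  I3: { [X → e . g f] }  — shift
  I4: { [X → n . e], [X → n . n] }  — shift
  I5: { [X → n e .] }  — reduce
  I6: { [X → n n .] }  — reduce
  I7: { [X → e g . f] }  — shift
  I8: { [X → e g f .] }  — reduce
  I9: { [T → X n .] }  — reduce

No state contains both a complete item and a shift item.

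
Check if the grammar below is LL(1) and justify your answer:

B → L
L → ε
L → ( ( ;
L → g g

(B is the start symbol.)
Yes, the grammar is LL(1).

A grammar is LL(1) if for each non-terminal N with multiple productions, the predict sets of those productions are pairwise disjoint, where PREDICT(N → α) = (FIRST(α) \ {ε}) ∪ (FOLLOW(N) if α ⇒* ε).

Relevant sets:
  FOLLOW(L) = { $ }

For L:
  PREDICT(L → ε) = { $ }
  PREDICT(L → '(' '(' ';') = { '(' }
  PREDICT(L → g g) = { 'g' }
B has a single production, so nothing to check there.

All predict sets are disjoint. The grammar IS LL(1).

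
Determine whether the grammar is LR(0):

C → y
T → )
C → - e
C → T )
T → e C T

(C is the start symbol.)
Yes, the grammar is LR(0)

A grammar is LR(0) if no state in the canonical LR(0) collection has:
  - both a shift item (dot before a terminal) and a complete item (shift-reduce conflict), or
  - two or more complete items (reduce-reduce conflict; the accept item [C' → C .] counts as a complete item here).

Augment with C' → C and build the canonical LR(0) collection (I0 = CLOSURE({[C' → . C]}), then GOTO on every symbol after a dot until no new states appear). It has 11 states:
  I0: { [C → . - e], [C → . T )], [C → . y], [C' → . C], [T → . )], [T → . e C T] }  — shift
  I1: { [T → ) .] }  — reduce
  I2: { [C → - . e] }  — shift
  I3: { [C' → C .] }  — accept
  I4: { [C → T . )] }  — shift
  I5: { [C → . - e], [C → . T )], [C → . y], [T → . )], [T → . e C T], [T → e . C T] }  — shift
  I6: { [C → y .] }  — reduce
  I7: { [T → . )], [T → . e C T], [T → e C . T] }  — shift
  I8: { [T → e C T .] }  — reduce
  I9: { [C → T ) .] }  — reduce
  I10: { [C → - e .] }  — reduce

Every state is either a pure shift/goto state or contains exactly one complete item and nothing to shift — no conflicts. The grammar is LR(0).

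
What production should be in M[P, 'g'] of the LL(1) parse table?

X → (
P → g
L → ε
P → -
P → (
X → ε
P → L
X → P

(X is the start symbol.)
P → g

To find M[P, 'g'], we find productions for P where 'g' is in the predict set (PREDICT(N → α) = (FIRST(α) \ {ε}) ∪ (FOLLOW(N) if α ⇒* ε)).

Relevant sets:
  FIRST(L) = { ε }
  FOLLOW(P) = { $ }

P → g: PREDICT = { 'g' }
  'g' is in predict set, so this production goes in M[P, 'g']
P → -: PREDICT = { '-' }
P → (: PREDICT = { '(' }
P → L: PREDICT = { $ }

M[P, 'g'] = P → g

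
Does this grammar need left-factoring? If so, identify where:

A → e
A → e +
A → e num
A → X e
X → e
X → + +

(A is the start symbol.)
Left-factoring is needed when two productions for the same non-terminal
share a common prefix on the right-hand side.

Productions for A:
  A → e
  A → e +
  A → e num
  A → X e
Productions for X:
  X → e
  X → + +

Found common prefix 'e' in productions for A

Answer: Yes, A has productions with common prefix 'e'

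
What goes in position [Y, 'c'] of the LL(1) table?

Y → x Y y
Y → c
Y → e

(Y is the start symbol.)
Y → c

To find M[Y, 'c'], we find productions for Y where 'c' is in the predict set (PREDICT(N → α) = (FIRST(α) \ {ε}) ∪ (FOLLOW(N) if α ⇒* ε)).

Y → x Y y: PREDICT = { 'x' }
Y → c: PREDICT = { 'c' }
  'c' is in predict set, so this production goes in M[Y, 'c']
Y → e: PREDICT = { 'e' }

M[Y, 'c'] = Y → c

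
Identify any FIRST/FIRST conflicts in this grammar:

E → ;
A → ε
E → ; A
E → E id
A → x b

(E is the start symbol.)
Yes. E → ';' / E → ';' A on { ';' }; E → ';' / E → E id on { ';' }; E → ';' A / E → E id on { ';' }

FIRST sets of the non-terminals at (or reachable through a nullable prefix from) the front of some alternative:
  FIRST(E) = { ';' }

Productions for E:
  E → ;: FIRST = { ';' }
  E → ; A: FIRST = { ';' }
  E → E id: FIRST = { ';' }
Productions for A:
  A → ε: FIRST = { ε }
  A → x b: FIRST = { 'x' }

Conflict for E: E → ; and E → ; A
  Overlap: { ';' }
Conflict for E: E → ; and E → E id
  Overlap: { ';' }
Conflict for E: E → ; A and E → E id
  Overlap: { ';' }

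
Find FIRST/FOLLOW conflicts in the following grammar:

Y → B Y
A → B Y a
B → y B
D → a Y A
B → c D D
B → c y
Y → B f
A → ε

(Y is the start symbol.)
Yes. A → B Y a with FOLLOW(A) on { 'c', 'y' }

A FIRST/FOLLOW conflict occurs when a non-terminal N has a nullable alternative N → β (β ⇒* ε) and another alternative N → α with FIRST(α) ∩ FOLLOW(N) ≠ ∅: on such a lookahead the parser cannot decide between expanding α and letting N vanish via β.

Nullable non-terminals: A.
FIRST sets used below: FIRST(B) = { 'c', 'y' }

A: nullable alternative(s) A → ε; FOLLOW(A) = { 'a', 'c', 'f', 'y' }
  A → B Y a: FIRST \ {ε} = { 'c', 'y' } — overlaps FOLLOW(A) on { 'c', 'y' }: CONFLICT
  A → ε: FIRST \ {ε} = { } — this is the only nullable alternative, skip

B, D, Y have no nullable alternative, so no FIRST/FOLLOW check is needed there.

So the grammar has 1 FIRST/FOLLOW conflict (marked CONFLICT above).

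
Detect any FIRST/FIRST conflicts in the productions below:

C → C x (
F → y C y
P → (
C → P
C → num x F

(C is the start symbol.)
Yes. C → C x '(' / C → P on { '(' }; C → C x '(' / C → num x F on { 'num' }

A FIRST/FIRST conflict occurs when two productions N → α and N → β for the same non-terminal have FIRST(α) ∩ FIRST(β) ≠ ∅ (with ε ∈ FIRST of a nullable right-hand side, so two nullable alternatives also conflict).

FIRST sets of the non-terminals at (or reachable through a nullable prefix from) the front of some alternative:
  FIRST(C) = { '(', 'num' }
  FIRST(P) = { '(' }

Productions for C:
  C → C x (: FIRST = { '(', 'num' }
  C → P: FIRST = { '(' }
  C → num x F: FIRST = { 'num' }
F, P have only one production, so no FIRST/FIRST conflict is possible there.

Conflict for C: C → C x ( and C → P
  Overlap: { '(' }
Conflict for C: C → C x ( and C → num x F
  Overlap: { 'num' }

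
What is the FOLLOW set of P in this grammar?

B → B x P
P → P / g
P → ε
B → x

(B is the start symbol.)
{ $, '/', 'x' }

To compute FOLLOW(P), find every occurrence of P on a right-hand side N → α P β: add FIRST(β) \ {ε}, and if β is empty or nullable also add FOLLOW(N). Iterate to a fixed point.

In B → B x P: P is at the end, add FOLLOW(B)
In P → P / g: P is followed by '/' g, add FIRST('/' g) \ {ε} = { '/' }

The FOLLOW sets referred to above (computed the same way, to a fixed point):
  FOLLOW(B) = { $, 'x' }

Taking the union: FOLLOW(P) = { $, '/', 'x' }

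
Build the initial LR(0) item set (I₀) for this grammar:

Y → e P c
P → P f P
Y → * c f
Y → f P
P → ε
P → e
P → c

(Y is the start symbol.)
First, augment the grammar with Y' → Y
I₀ = CLOSURE({ [Y' → . Y] }):
  [Y' → . Y] has the dot before Y: add [Y → . e P c], [Y → . * c f], [Y → . f P]
No further items can be added.

I₀ = { [Y → . * c f], [Y → . e P c], [Y → . f P], [Y' → . Y] }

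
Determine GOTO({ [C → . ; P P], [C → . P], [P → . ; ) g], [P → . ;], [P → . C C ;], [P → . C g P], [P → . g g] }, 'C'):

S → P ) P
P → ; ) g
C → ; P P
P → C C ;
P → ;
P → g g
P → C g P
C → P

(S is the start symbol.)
{ [C → . ; P P], [C → . P], [P → . ; ) g], [P → . ;], [P → . C C ;], [P → . C g P], [P → . g g], [P → C . C ;], [P → C . g P] }

GOTO(I, 'C') = CLOSURE({ [A → αX.β] : [A → α.Xβ] ∈ I, X = 'C' })

Items with dot before 'C', with the dot advanced:
  [P → . C C ;] → [P → C . C ;]
  [P → . C g P] → [P → C . g P]
Closure of the advanced items:
  [P → C . C ;] has the dot before C: add [C → . ; P P], [C → . P]
  [C → . P] has the dot before P: add [P → . ; ) g], [P → . C C ;], [P → . ;], [P → . g g], [P → . C g P]

GOTO = { [C → . ; P P], [C → . P], [P → . ; ) g], [P → . ;], [P → . C C ;], [P → . C g P], [P → . g g], [P → C . C ;], [P → C . g P] }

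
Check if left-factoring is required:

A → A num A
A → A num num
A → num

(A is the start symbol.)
Left-factoring is needed when two productions for the same non-terminal
share a common prefix on the right-hand side.

Productions for A:
  A → A num A
  A → A num num
  A → num

Found common prefix 'A num' in productions for A

Answer: Yes, A has productions with common prefix 'A num'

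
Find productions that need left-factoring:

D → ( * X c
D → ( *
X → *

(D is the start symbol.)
Left-factoring is needed when two productions for the same non-terminal
share a common prefix on the right-hand side.

Productions for D:
  D → ( * X c
  D → ( *

Found common prefix '( *' in productions for D

Answer: Yes, D has productions with common prefix '( *'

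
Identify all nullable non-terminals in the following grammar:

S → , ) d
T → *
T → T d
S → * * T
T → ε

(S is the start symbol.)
{ 'T' }

ε-productions: T → ε
So T is immediately nullable.
No further non-terminal can be added: every production for the remaining non-terminals contains a terminal or a non-nullable non-terminal.
Nullable = { 'T' }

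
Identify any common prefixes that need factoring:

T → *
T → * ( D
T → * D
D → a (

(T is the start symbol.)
Yes, T has productions with common prefix '*'

Left-factoring is needed when two productions for the same non-terminal
share a common prefix on the right-hand side.

Productions for T:
  T → *
  T → * ( D
  T → * D

Found common prefix '*' in productions for T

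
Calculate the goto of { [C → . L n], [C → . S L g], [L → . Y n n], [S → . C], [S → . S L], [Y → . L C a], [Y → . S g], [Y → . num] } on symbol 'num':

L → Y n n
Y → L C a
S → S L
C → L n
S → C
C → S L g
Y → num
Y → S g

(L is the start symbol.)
GOTO(I, 'num') = CLOSURE({ [A → αX.β] : [A → α.Xβ] ∈ I, X = 'num' })

Items with dot before 'num', with the dot advanced:
  [Y → . num] → [Y → num .]
Closure adds nothing (no advanced item has the dot before a non-terminal).

GOTO = { [Y → num .] }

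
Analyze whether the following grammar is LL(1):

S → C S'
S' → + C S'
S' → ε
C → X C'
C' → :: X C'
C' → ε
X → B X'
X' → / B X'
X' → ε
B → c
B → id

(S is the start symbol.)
Relevant sets:
  FOLLOW(S') = { $ }
  FOLLOW(C') = { $, '+' }
  FOLLOW(X') = { $, '+', '::' }

For S':
  PREDICT(S' → '+' C S') = { '+' }
  PREDICT(S' → ε) = { $ }
For C':
  PREDICT(C' → :: X C') = { '::' }
  PREDICT(C' → ε) = { $, '+' }
For X':
  PREDICT(X' → '/' B X') = { '/' }
  PREDICT(X' → ε) = { $, '+', '::' }
For B:
  PREDICT(B → c) = { 'c' }
  PREDICT(B → id) = { 'id' }
S, C, X have a single production, so nothing to check there.

All predict sets are disjoint. The grammar IS LL(1).

Answer: Yes, the grammar is LL(1).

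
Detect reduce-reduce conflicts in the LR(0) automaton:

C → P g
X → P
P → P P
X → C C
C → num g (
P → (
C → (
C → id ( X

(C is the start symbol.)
Yes — I1: [C → ( .] vs [P → ( .]

A reduce-reduce conflict occurs when an LR(0) state has two complete items [A → α .] and [B → β .] — both call for a reduction, and with no lookahead the parser cannot choose between them.

Augment with C' → C and build the canonical LR(0) collection (I0 = CLOSURE({[C' → . C]}), then GOTO on every symbol after a dot until no new states appear). It has 16 states:
  I0: { [C → . (], [C → . P g], [C → . id ( X], [C → . num g (], [C' → . C], [P → . (], [P → . P P] }  — shift
  I1: { [C → ( .], [P → ( .] }  — 2 reduces
  I2: { [C' → C .] }  — accept
  I3: { [C → P . g], [P → . (], [P → . P P], [P → P . P] }  — shift
  I4: { [C → id . ( X] }  — shift
  I5: { [C → num . g (] }  — shift
  I6: { [C → num g . (] }  — shift
  I7: { [C → num g ( .] }  — reduce
  I8: { [C → . (], [C → . P g], [C → . id ( X], [C → . num g (], [C → id ( . X], [P → . (], [P → . P P], [X → . C C], [X → . P] }  — shift
  I9: { [C → . (], [C → . P g], [C → . id ( X], [C → . num g (], [P → . (], [P → . P P], [X → C . C] }  — shift
  I10: { [C → P . g], [P → . (], [P → . P P], [P → P . P], [X → P .] }  — shift, reduce
  I11: { [C → id ( X .] }  — reduce
  I12: { [P → ( .] }  — reduce
  I13: { [P → . (], [P → . P P], [P → P . P], [P → P P .] }  — shift, reduce
  I14: { [C → P g .] }  — reduce
  I15: { [X → C C .] }  — reduce

I1 contains complete items [C → ( .], [P → ( .] — reduce-reduce conflict.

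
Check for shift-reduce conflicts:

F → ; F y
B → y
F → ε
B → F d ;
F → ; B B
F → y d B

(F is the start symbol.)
A shift-reduce conflict occurs when an LR(0) state has both:
  - a complete (reduce) item [A → α .] (dot at the end), and
  - a shift item [B → β . c γ] (dot before a terminal).

Augment with F' → F and build the canonical LR(0) collection (I0 = CLOSURE({[F' → . F]}), then GOTO on every symbol after a dot until no new states appear). It has 14 states:
  I0: { [F → . ; B B], [F → . ; F y], [F → . y d B], [F → .], [F' → . F] }  — shift, reduce
  I1: { [B → . F d ;], [B → . y], [F → . ; B B], [F → . ; F y], [F → . y d B], [F → .], [F → ; . B B], [F → ; . F y] }  — shift, reduce
  I2: { [F' → F .] }  — accept
  I3: { [F → y . d B] }  — shift
  I4: { [B → . F d ;], [B → . y], [F → . ; B B], [F → . ; F y], [F → . y d B], [F → .], [F → y d . B] }  — shift, reduce
  I5: { [F → y d B .] }  — reduce
  I6: { [B → F . d ;] }  — shift
  I7: { [B → y .], [F → y . d B] }  — shift, reduce
  I8: { [B → F d . ;] }  — shift
  I9: { [B → F d ; .] }  — reduce
  I10: { [B → . F d ;], [B → . y], [F → . ; B B], [F → . ; F y], [F → . y d B], [F → .], [F → ; B . B] }  — shift, reduce
  I11: { [B → F . d ;], [F → ; F . y] }  — shift
  I12: { [F → ; F y .] }  — reduce
  I13: { [F → ; B B .] }  — reduce

I0 contains reduce item [F → .] and shift items [F → . ; B B], [F → . ; F y], [F → . y d B] — shift-reduce conflict.
I1 contains reduce item [F → .] and shift items [B → . y], [F → . ; B B], [F → . ; F y], [F → . y d B] — shift-reduce conflict.
I4 contains reduce item [F → .] and shift items [B → . y], [F → . ; B B], [F → . ; F y], [F → . y d B] — shift-reduce conflict.
I7 contains reduce item [B → y .] and shift item [F → y . d B] — shift-reduce conflict.
I10 contains reduce item [F → .] and shift items [B → . y], [F → . ; B B], [F → . ; F y], [F → . y d B] — shift-reduce conflict.

Answer: Yes — I0: [F → .] vs [F → . ; B B]; I1: [F → .] vs [B → . y]; I4: [F → .] vs [B → . y]; I7: [B → y .] vs [F → y . d B]; I10: [F → .] vs [B → . y]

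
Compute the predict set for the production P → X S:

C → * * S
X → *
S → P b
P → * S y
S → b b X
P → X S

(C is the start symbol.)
{ '*' }

PREDICT(P → X S) = (FIRST(RHS) \ {ε}) ∪ (FOLLOW(P) if ε ∈ FIRST(RHS), i.e. RHS ⇒* ε)
FIRST(X) = { '*' }
FIRST(X S) = { '*' }
ε ∉ FIRST(X S), so FOLLOW(P) is not added.
PREDICT(P → X S) = { '*' }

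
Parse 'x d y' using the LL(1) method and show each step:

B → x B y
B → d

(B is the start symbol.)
Stack is shown with the top on the left.

Stack    Input    Action
------------------------
B $      x d y $  output B → x B y
x B y $  x d y $  match 'x'
B y $    d y $    output B → d
d y $    d y $    match 'd'
y $      y $      match 'y'
$        $        accept

The string is accepted.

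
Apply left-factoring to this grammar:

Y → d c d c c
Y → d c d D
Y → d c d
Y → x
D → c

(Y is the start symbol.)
Y → d c d Y'
Y' → c c
Y' → D
Y' → ε
Y → x
D → c

Left-factoring transforms A → αβ₁ | αβ₂ into A → αA' and A' → β₁ | β₂
(α is the longest common prefix among the alternatives). Repeat until
no nonterminal has two alternatives with a common prefix.

Round 1: Y has alternatives sharing prefix 'd c d'. Introduce Y': Y → d c d Y'
  Add: Y' → c c
  Add: Y' → D
  Add: Y' → ε

No remaining common prefixes — done.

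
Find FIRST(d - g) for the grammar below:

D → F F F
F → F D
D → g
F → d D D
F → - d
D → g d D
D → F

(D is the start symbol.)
{ 'd' }

To compute FIRST(d - g), process the symbols left to right:
Symbol d is a terminal. Add 'd' and stop.
FIRST(d - g) = { 'd' }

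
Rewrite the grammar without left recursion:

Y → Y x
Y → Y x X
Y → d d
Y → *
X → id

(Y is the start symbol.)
Y → d d Y'
Y → * Y'
Y' → x Y'
Y' → x X Y'
Y' → ε
X → id

Y is directly left-recursive. The standard transformation for
  A → A α₁ | ... | A α_m | β₁ | ... | β_n
is
  A  → β₁ A' | ... | β_n A'
  A' → α₁ A' | ... | α_m A' | ε

Y → d d becomes Y → d d Y'
Y → * becomes Y → * Y'
Y → Y x becomes Y' → x Y'
Y → Y x X becomes Y' → x X Y'
Add Y' → ε

Productions for other non-terminals are unchanged:
  X → id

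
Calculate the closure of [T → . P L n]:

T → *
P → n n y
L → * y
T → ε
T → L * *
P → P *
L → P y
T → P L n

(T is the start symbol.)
{ [P → . P *], [P → . n n y], [T → . P L n] }

To compute CLOSURE, for each item [A → α.Bβ] where B is a non-terminal, add [B → .γ] for all productions B → γ; repeat for the newly added items until nothing changes.

Start with: [T → . P L n]
  [T → . P L n] has the dot before P: add [P → . n n y], [P → . P *]
No further items can be added.

CLOSURE = { [P → . P *], [P → . n n y], [T → . P L n] }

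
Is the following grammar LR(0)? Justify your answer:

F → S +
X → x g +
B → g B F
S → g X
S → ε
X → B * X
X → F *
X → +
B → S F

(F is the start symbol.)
No. Shift-reduce conflict between [S → .] and [S → . g X]

Augment with F' → F and build the canonical LR(0) collection (I0 = CLOSURE({[F' → . F]}), then GOTO on every symbol after a dot until no new states appear). It has 20 states:
  I0: { [F → . S +], [F' → . F], [S → . g X], [S → .] }  — shift, reduce
  I1: { [F' → F .] }  — accept
  I2: { [F → S . +] }  — shift
  I3: { [B → . S F], [B → . g B F], [F → . S +], [S → . g X], [S → .], [S → g . X], [X → . +], [X → . B * X], [X → . F *], [X → . x g +] }  — shift, reduce
  I4: { [X → + .] }  — reduce
  I5: { [X → B . * X] }  — shift
  I6: { [X → F . *] }  — shift
  I7: { [B → S . F], [F → . S +], [F → S . +], [S → . g X], [S → .] }  — shift, reduce
  I8: { [S → g X .] }  — reduce
  I9: { [B → . S F], [B → . g B F], [B → g . B F], [F → . S +], [S → . g X], [S → .], [S → g . X], [X → . +], [X → . B * X], [X → . F *], [X → . x g +] }  — shift, reduce
  I10: { [X → x . g +] }  — shift
  I11: { [X → x g . +] }  — shift
  I12: { [X → x g + .] }  — reduce
  I13: { [B → g B . F], [F → . S +], [S → . g X], [S → .], [X → B . * X] }  — shift, reduce
  I14: { [B → . S F], [B → . g B F], [F → . S +], [S → . g X], [S → .], [X → . +], [X → . B * X], [X → . F *], [X → . x g +], [X → B * . X] }  — shift, reduce
  I15: { [B → g B F .] }  — reduce
  I16: { [X → B * X .] }  — reduce
  I17: { [F → S + .] }  — reduce
  I18: { [B → S F .] }  — reduce
  I19: { [X → F * .] }  — reduce

Conflict in state I0:
  Shift-reduce conflict between [S → .] and [S → . g X]
So the grammar is NOT LR(0).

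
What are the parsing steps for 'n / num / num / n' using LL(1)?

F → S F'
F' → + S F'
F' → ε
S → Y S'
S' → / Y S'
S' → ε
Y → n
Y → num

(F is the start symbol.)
Stack is shown with the top on the left.

Stack        Input                Action
----------------------------------------
F $          n / num / num / n $  output F → S F'
S F' $       n / num / num / n $  output S → Y S'
Y S' F' $    n / num / num / n $  output Y → n
n S' F' $    n / num / num / n $  match 'n'
S' F' $      / num / num / n $    output S' → / Y S'
/ Y S' F' $  / num / num / n $    match '/'
Y S' F' $    num / num / n $      output Y → num
num S' F' $  num / num / n $      match 'num'
S' F' $      / num / n $          output S' → / Y S'
/ Y S' F' $  / num / n $          match '/'
Y S' F' $    num / n $            output Y → num
num S' F' $  num / n $            match 'num'
S' F' $      / n $                output S' → / Y S'
/ Y S' F' $  / n $                match '/'
Y S' F' $    n $                  output Y → n
n S' F' $    n $                  match 'n'
S' F' $      $                    output S' → ε
F' $         $                    output F' → ε
$            $                    accept

The string is accepted.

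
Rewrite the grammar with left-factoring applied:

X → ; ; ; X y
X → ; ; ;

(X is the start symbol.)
X → ; ; ; X'
X' → X y
X' → ε

Left-factoring transforms A → αβ₁ | αβ₂ into A → αA' and A' → β₁ | β₂
(α is the longest common prefix among the alternatives). Repeat until
no nonterminal has two alternatives with a common prefix.

Round 1: X has alternatives sharing prefix '; ; ;'. Introduce X': X → ; ; ; X'
  Add: X' → X y
  Add: X' → ε

No remaining common prefixes — done.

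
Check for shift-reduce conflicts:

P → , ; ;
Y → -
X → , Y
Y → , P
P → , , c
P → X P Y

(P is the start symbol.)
A shift-reduce conflict occurs when an LR(0) state has both:
  - a complete (reduce) item [A → α .] (dot at the end), and
  - a shift item [B → β . c γ] (dot before a terminal).

Augment with P' → P and build the canonical LR(0) collection (I0 = CLOSURE({[P' → . P]}), then GOTO on every symbol after a dot until no new states appear). It has 14 states:
  I0: { [P → . , , c], [P → . , ; ;], [P → . X P Y], [P' → . P], [X → . , Y] }  — shift
  I1: { [P → , . , c], [P → , . ; ;], [X → , . Y], [Y → . , P], [Y → . -] }  — shift
  I2: { [P' → P .] }  — accept
  I3: { [P → . , , c], [P → . , ; ;], [P → . X P Y], [P → X . P Y], [X → . , Y] }  — shift
  I4: { [P → X P . Y], [Y → . , P], [Y → . -] }  — shift
  I5: { [P → . , , c], [P → . , ; ;], [P → . X P Y], [X → . , Y], [Y → , . P] }  — shift
  I6: { [Y → - .] }  — reduce
  I7: { [P → X P Y .] }  — reduce
  I8: { [Y → , P .] }  — reduce
  I9: { [P → , , . c], [P → . , , c], [P → . , ; ;], [P → . X P Y], [X → . , Y], [Y → , . P] }  — shift
  I10: { [P → , ; . ;] }  — shift
  I11: { [X → , Y .] }  — reduce
  I12: { [P → , ; ; .] }  — reduce
  I13: { [P → , , c .] }  — reduce

No state contains both a complete item and a shift item.

Answer: No shift-reduce conflicts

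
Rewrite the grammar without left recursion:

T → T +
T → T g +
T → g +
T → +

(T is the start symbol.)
T is directly left-recursive. The standard transformation for
  A → A α₁ | ... | A α_m | β₁ | ... | β_n
is
  A  → β₁ A' | ... | β_n A'
  A' → α₁ A' | ... | α_m A' | ε

T → g + becomes T → g + T'
T → + becomes T → + T'
T → T + becomes T' → + T'
T → T g + becomes T' → g + T'
Add T' → ε

Resulting grammar:
T → g + T'
T → + T'
T' → + T'
T' → g + T'
T' → ε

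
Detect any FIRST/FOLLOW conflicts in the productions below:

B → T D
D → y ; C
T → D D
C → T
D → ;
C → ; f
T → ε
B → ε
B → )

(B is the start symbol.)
Yes. T → D D with FOLLOW(T) on { ';', 'y' }; C → ';' f with FOLLOW(C) on { ';' }

A FIRST/FOLLOW conflict occurs when a non-terminal N has a nullable alternative N → β (β ⇒* ε) and another alternative N → α with FIRST(α) ∩ FOLLOW(N) ≠ ∅: on such a lookahead the parser cannot decide between expanding α and letting N vanish via β.

Nullable non-terminals: B, C, T.
FIRST sets used below: FIRST(T) = { ';', 'y', ε }, FIRST(D) = { ';', 'y' }

B: nullable alternative(s) B → ε; FOLLOW(B) = { $ }
  B → T D: FIRST \ {ε} = { ';', 'y' } — disjoint from FOLLOW(B)
  B → ε: FIRST \ {ε} = { } — this is the only nullable alternative, skip
  B → ): FIRST \ {ε} = { ')' } — disjoint from FOLLOW(B)

C: nullable alternative(s) C → T; FOLLOW(C) = { $, ';', 'y' }
  C → T: FIRST \ {ε} = { ';', 'y' } — this is the only nullable alternative, skip
  C → ; f: FIRST \ {ε} = { ';' } — overlaps FOLLOW(C) on { ';' }: CONFLICT

T: nullable alternative(s) T → ε; FOLLOW(T) = { $, ';', 'y' }
  T → D D: FIRST \ {ε} = { ';', 'y' } — overlaps FOLLOW(T) on { ';', 'y' }: CONFLICT
  T → ε: FIRST \ {ε} = { } — this is the only nullable alternative, skip

D has no nullable alternative, so no FIRST/FOLLOW check is needed there.

So the grammar has 2 FIRST/FOLLOW conflicts (marked CONFLICT above).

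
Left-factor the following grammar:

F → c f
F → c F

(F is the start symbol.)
F → c F'
F' → f
F' → F

Left-factoring transforms A → αβ₁ | αβ₂ into A → αA' and A' → β₁ | β₂
(α is the longest common prefix among the alternatives). Repeat until
no nonterminal has two alternatives with a common prefix.

Round 1: F has alternatives sharing prefix 'c'. Introduce F': F → c F'
  Add: F' → f
  Add: F' → F

No remaining common prefixes — done.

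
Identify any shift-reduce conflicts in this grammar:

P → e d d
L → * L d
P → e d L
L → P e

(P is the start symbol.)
No shift-reduce conflicts

A shift-reduce conflict occurs when an LR(0) state has both:
  - a complete (reduce) item [A → α .] (dot at the end), and
  - a shift item [B → β . c γ] (dot before a terminal).

Augment with P' → P and build the canonical LR(0) collection (I0 = CLOSURE({[P' → . P]}), then GOTO on every symbol after a dot until no new states appear). It has 11 states:
  I0: { [P → . e d L], [P → . e d d], [P' → . P] }  — shift
  I1: { [P' → P .] }  — accept
  I2: { [P → e . d L], [P → e . d d] }  — shift
  I3: { [L → . * L d], [L → . P e], [P → . e d L], [P → . e d d], [P → e d . L], [P → e d . d] }  — shift
  I4: { [L → * . L d], [L → . * L d], [L → . P e], [P → . e d L], [P → . e d d] }  — shift
  I5: { [P → e d L .] }  — reduce
  I6: { [L → P . e] }  — shift
  I7: { [P → e d d .] }  — reduce
  I8: { [L → P e .] }  — reduce
  I9: { [L → * L . d] }  — shift
  I10: { [L → * L d .] }  — reduce

No state contains both a complete item and a shift item.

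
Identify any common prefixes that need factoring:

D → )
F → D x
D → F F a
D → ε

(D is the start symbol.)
No, left-factoring is not needed

Left-factoring is needed when two productions for the same non-terminal
share a common prefix on the right-hand side.

Productions for D:
  D → )
  D → F F a
  D → ε

No common prefixes found.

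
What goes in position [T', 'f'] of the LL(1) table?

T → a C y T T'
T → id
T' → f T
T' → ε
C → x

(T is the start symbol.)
To find M[T', 'f'], we find productions for T' where 'f' is in the predict set (PREDICT(N → α) = (FIRST(α) \ {ε}) ∪ (FOLLOW(N) if α ⇒* ε)).

Relevant sets:
  FOLLOW(T') = { $, 'f' }

T' → f T: PREDICT = { 'f' }
  'f' is in predict set, so this production goes in M[T', 'f']
T' → ε: PREDICT = { $, 'f' }
  'f' is in predict set, so this production goes in M[T', 'f']

M[T', 'f'] = T' → f T, T' → ε  (a multiply-defined cell — the grammar is not LL(1))

Answer: T' → f T, T' → ε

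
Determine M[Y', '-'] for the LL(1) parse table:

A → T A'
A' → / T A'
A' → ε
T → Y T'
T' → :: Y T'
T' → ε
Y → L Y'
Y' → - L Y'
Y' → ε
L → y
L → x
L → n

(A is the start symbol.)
Y' → - L Y'

To find M[Y', '-'], we find productions for Y' where '-' is in the predict set (PREDICT(N → α) = (FIRST(α) \ {ε}) ∪ (FOLLOW(N) if α ⇒* ε)).

Relevant sets:
  FOLLOW(Y') = { $, '/', '::' }

Y' → - L Y': PREDICT = { '-' }
  '-' is in predict set, so this production goes in M[Y', '-']
Y' → ε: PREDICT = { $, '/', '::' }

M[Y', '-'] = Y' → - L Y'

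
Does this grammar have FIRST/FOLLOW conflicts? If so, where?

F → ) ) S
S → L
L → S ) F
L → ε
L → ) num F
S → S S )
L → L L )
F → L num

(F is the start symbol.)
A FIRST/FOLLOW conflict occurs when a non-terminal N has a nullable alternative N → β (β ⇒* ε) and another alternative N → α with FIRST(α) ∩ FOLLOW(N) ≠ ∅: on such a lookahead the parser cannot decide between expanding α and letting N vanish via β.

Nullable non-terminals: L, S.
FIRST sets used below: FIRST(S) = { ')', ε }, FIRST(L) = { ')', ε }

L: nullable alternative(s) L → ε; FOLLOW(L) = { $, ')', 'num' }
  L → S ) F: FIRST \ {ε} = { ')' } — overlaps FOLLOW(L) on { ')' }: CONFLICT
  L → ε: FIRST \ {ε} = { } — this is the only nullable alternative, skip
  L → ) num F: FIRST \ {ε} = { ')' } — overlaps FOLLOW(L) on { ')' }: CONFLICT
  L → L L ): FIRST \ {ε} = { ')' } — overlaps FOLLOW(L) on { ')' }: CONFLICT

S: nullable alternative(s) S → L; FOLLOW(S) = { $, ')', 'num' }
  S → L: FIRST \ {ε} = { ')' } — this is the only nullable alternative, skip
  S → S S ): FIRST \ {ε} = { ')' } — overlaps FOLLOW(S) on { ')' }: CONFLICT

F has no nullable alternative, so no FIRST/FOLLOW check is needed there.

So the grammar has 4 FIRST/FOLLOW conflicts (marked CONFLICT above).

Answer: Yes. S → S S ')' with FOLLOW(S) on { ')' }; L → S ')' F with FOLLOW(L) on { ')' }; L → ')' num F with FOLLOW(L) on { ')' }; L → L L ')' with FOLLOW(L) on { ')' }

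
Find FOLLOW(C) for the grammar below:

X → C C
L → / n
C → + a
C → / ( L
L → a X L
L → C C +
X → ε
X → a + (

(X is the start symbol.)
{ $, '+', '/', 'a' }

To compute FOLLOW(C), find every occurrence of C on a right-hand side N → α C β: add FIRST(β) \ {ε}, and if β is empty or nullable also add FOLLOW(N). Iterate to a fixed point.

In X → C C: C is followed by C, add FIRST(C) \ {ε} = { '+', '/' }
In X → C C: C is at the end, add FOLLOW(X)
In L → C C +: C is followed by C '+', add FIRST(C '+') \ {ε} = { '+', '/' }
In L → C C +: C is followed by '+', add FIRST('+') \ {ε} = { '+' }

The FOLLOW sets referred to above (computed the same way, to a fixed point):
  FOLLOW(X) = { $, '+', '/', 'a' }

Taking the union: FOLLOW(C) = { $, '+', '/', 'a' }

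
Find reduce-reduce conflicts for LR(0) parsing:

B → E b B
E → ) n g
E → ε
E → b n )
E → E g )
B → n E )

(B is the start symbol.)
No reduce-reduce conflicts

A reduce-reduce conflict occurs when an LR(0) state has two complete items [A → α .] and [B → β .] — both call for a reduction, and with no lookahead the parser cannot choose between them.

Augment with B' → B and build the canonical LR(0) collection (I0 = CLOSURE({[B' → . B]}), then GOTO on every symbol after a dot until no new states appear). It has 16 states:
  I0: { [B → . E b B], [B → . n E )], [B' → . B], [E → . ) n g], [E → . E g )], [E → . b n )], [E → .] }  — shift, reduce
  I1: { [E → ) . n g] }  — shift
  I2: { [B' → B .] }  — accept
  I3: { [B → E . b B], [E → E . g )] }  — shift
  I4: { [E → b . n )] }  — shift
  I5: { [B → n . E )], [E → . ) n g], [E → . E g )], [E → . b n )], [E → .] }  — shift, reduce
  I6: { [B → n E . )], [E → E . g )] }  — shift
  I7: { [B → n E ) .] }  — reduce
  I8: { [E → E g . )] }  — shift
  I9: { [E → E g ) .] }  — reduce
  I10: { [E → b n . )] }  — shift
  I11: { [E → b n ) .] }  — reduce
  I12: { [B → . E b B], [B → . n E )], [B → E b . B], [E → . ) n g], [E → . E g )], [E → . b n )], [E → .] }  — shift, reduce
  I13: { [B → E b B .] }  — reduce
  I14: { [E → ) n . g] }  — shift
  I15: { [E → ) n g .] }  — reduce

No state contains more than one complete item.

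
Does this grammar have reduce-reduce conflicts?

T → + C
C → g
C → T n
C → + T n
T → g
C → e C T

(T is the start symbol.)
A reduce-reduce conflict occurs when an LR(0) state has two complete items [A → α .] and [B → β .] — both call for a reduction, and with no lookahead the parser cannot choose between them.

Augment with T' → T and build the canonical LR(0) collection (I0 = CLOSURE({[T' → . T]}), then GOTO on every symbol after a dot until no new states appear). It has 14 states:
  I0: { [T → . + C], [T → . g], [T' → . T] }  — shift
  I1: { [C → . + T n], [C → . T n], [C → . e C T], [C → . g], [T → + . C], [T → . + C], [T → . g] }  — shift
  I2: { [T' → T .] }  — accept
  I3: { [T → g .] }  — reduce
  I4: { [C → + . T n], [C → . + T n], [C → . T n], [C → . e C T], [C → . g], [T → + . C], [T → . + C], [T → . g] }  — shift
  I5: { [T → + C .] }  — reduce
  I6: { [C → T . n] }  — shift
  I7: { [C → . + T n], [C → . T n], [C → . e C T], [C → . g], [C → e . C T], [T → . + C], [T → . g] }  — shift
  I8: { [C → g .], [T → g .] }  — 2 reduces
  I9: { [C → e C . T], [T → . + C], [T → . g] }  — shift
  I10: { [C → e C T .] }  — reduce
  I11: { [C → T n .] }  — reduce
  I12: { [C → + T . n], [C → T . n] }  — shift
  I13: { [C → + T n .], [C → T n .] }  — 2 reduces

I8 contains complete items [C → g .], [T → g .] — reduce-reduce conflict.
I13 contains complete items [C → + T n .], [C → T n .] — reduce-reduce conflict.

Answer: Yes — I8: [C → g .] vs [T → g .]; I13: [C → + T n .] vs [C → T n .]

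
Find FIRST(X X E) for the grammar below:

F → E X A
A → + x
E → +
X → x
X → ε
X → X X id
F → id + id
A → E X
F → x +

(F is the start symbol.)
{ '+', 'id', 'x' }

FIRST sets of the non-terminals involved (from the grammar, by fixed-point iteration):
  FIRST(X) = { 'id', 'x', ε }
  FIRST(E) = { '+' }

To compute FIRST(X X E), process the symbols left to right:
Symbol X is a non-terminal. Add FIRST(X) \ {ε} = { 'id', 'x' }
X is nullable (ε ∈ FIRST(X)), continue to the next symbol.
Symbol X is a non-terminal. Add FIRST(X) \ {ε} = { 'id', 'x' }
X is nullable (ε ∈ FIRST(X)), continue to the next symbol.
Symbol E is a non-terminal. Add FIRST(E) \ {ε} = { '+' }
E is not nullable (ε ∉ FIRST(E)), so stop here.
FIRST(X X E) = { '+', 'id', 'x' }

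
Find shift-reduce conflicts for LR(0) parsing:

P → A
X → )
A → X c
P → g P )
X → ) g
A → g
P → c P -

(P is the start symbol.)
Augment with P' → P and build the canonical LR(0) collection (I0 = CLOSURE({[P' → . P]}), then GOTO on every symbol after a dot until no new states appear). It has 13 states:
  I0: { [A → . X c], [A → . g], [P → . A], [P → . c P -], [P → . g P )], [P' → . P], [X → . ) g], [X → . )] }  — shift
  I1: { [X → ) . g], [X → ) .] }  — shift, reduce
  I2: { [P → A .] }  — reduce
  I3: { [P' → P .] }  — accept
  I4: { [A → X . c] }  — shift
  I5: { [A → . X c], [A → . g], [P → . A], [P → . c P -], [P → . g P )], [P → c . P -], [X → . ) g], [X → . )] }  — shift
  I6: { [A → . X c], [A → . g], [A → g .], [P → . A], [P → . c P -], [P → . g P )], [P → g . P )], [X → . ) g], [X → . )] }  — shift, reduce
  I7: { [P → g P . )] }  — shift
  I8: { [P → g P ) .] }  — reduce
  I9: { [P → c P . -] }  — shift
  I10: { [P → c P - .] }  — reduce
  I11: { [A → X c .] }  — reduce
  I12: { [X → ) g .] }  — reduce

I1 contains reduce item [X → ) .] and shift item [X → ) . g] — shift-reduce conflict.
I6 contains reduce item [A → g .] and shift items [A → . g], [P → . c P -], [P → . g P )], [X → . )], [X → . ) g] — shift-reduce conflict.

Answer: Yes — I1: [X → ) .] vs [X → ) . g]; I6: [A → g .] vs [A → . g]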